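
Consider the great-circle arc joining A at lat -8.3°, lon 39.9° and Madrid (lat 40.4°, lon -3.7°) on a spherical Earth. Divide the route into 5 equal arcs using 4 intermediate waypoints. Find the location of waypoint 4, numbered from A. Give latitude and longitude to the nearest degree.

≈ lat 32°, lon 8°

From cos δ = sin φ₁ sin φ₂ + cos φ₁ cos φ₂ cos Δλ, the central angle is δ ≈ 1.102 rad (63.1°).
Interpolate at f = 4/5 with slerp weights a = sin((1−f)δ)/sin δ ≈ 0.245, b = sin(fδ)/sin δ ≈ 0.865.
p = a·p₁ + b·p₂ ≈ (0.843, 0.113, 0.525); φ = arcsin(p_z) ≈ 31.69°, λ = atan2(p_y, p_x) ≈ 7.63°.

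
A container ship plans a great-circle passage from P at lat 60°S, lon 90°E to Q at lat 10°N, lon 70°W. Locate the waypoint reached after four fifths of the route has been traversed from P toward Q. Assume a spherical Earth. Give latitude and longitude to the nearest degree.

From cos δ = sin φ₁ sin φ₂ + cos φ₁ cos φ₂ cos Δλ, the central angle is δ ≈ 2.231 rad (127.8°).
Interpolate at f = 4/5 with slerp weights a = sin((1−f)δ)/sin δ ≈ 0.546, b = sin(fδ)/sin δ ≈ 1.237.
p = a·p₁ + b·p₂ ≈ (0.417, -0.872, -0.258); φ = arcsin(p_z) ≈ -14.96°, λ = atan2(p_y, p_x) ≈ -64.45°.

≈ lat 15°S, lon 64°W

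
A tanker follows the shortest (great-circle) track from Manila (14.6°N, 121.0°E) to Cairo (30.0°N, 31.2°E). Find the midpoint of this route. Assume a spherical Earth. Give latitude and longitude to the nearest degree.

Convert each endpoint to a unit vector on the sphere (x = cos φ cos λ, y = cos φ sin λ, z = sin φ).
The central angle between the endpoints is δ = arccos(p₁·p₂) ≈ 1.441 rad (82.6°).
Interpolate at f = 1/2 with slerp weights a = sin((1−f)δ)/sin δ ≈ 0.665, b = sin(fδ)/sin δ ≈ 0.665.
p = a·p₁ + b·p₂ ≈ (0.161, 0.851, 0.500); φ = arcsin(p_z) ≈ 30.03°, λ = atan2(p_y, p_x) ≈ 79.26°.

≈ (30°N, 79°E)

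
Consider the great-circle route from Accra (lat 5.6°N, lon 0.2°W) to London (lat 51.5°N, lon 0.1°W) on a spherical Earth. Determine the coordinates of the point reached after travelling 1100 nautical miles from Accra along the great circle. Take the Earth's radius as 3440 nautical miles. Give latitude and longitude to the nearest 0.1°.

≈ lat 23.9°N, lon 0.2°W

Convert each endpoint to a unit vector on the sphere (x = cos φ cos λ, y = cos φ sin λ, z = sin φ).
The central angle between the endpoints is δ = arccos(p₁·p₂) ≈ 0.801 rad (45.9°). The total great-circle distance is δ·R ≈ 0.801 × 3440 ≈ 2756 nmi, so the target fraction is f = 1100/2756 ≈ 0.399.
Interpolate at f ≈ 0.399 with slerp weights a = sin((1−f)δ)/sin δ ≈ 0.645, b = sin(fδ)/sin δ ≈ 0.438.
p = a·p₁ + b·p₂ ≈ (0.914, -0.003, 0.405); φ = arcsin(p_z) ≈ 23.92°, λ = atan2(p_y, p_x) ≈ -0.17°.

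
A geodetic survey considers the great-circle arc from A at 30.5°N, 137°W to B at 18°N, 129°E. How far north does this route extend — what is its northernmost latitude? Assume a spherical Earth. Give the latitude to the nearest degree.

The great circle lies in the plane with unit normal n̂ = (p₁ × p₂)/|p₁ × p₂|.
Here n̂_z ≈ -0.822; the vertex latitude is φ_max = arccos|n̂_z| ≈ 34.8°.
Check via Clairaut: cos φ_max = |cos φ₁| · sin C = cos(30.5°)·sin(72.5°) ≈ 0.822, again giving ≈ 34.8°.

≈ 35°N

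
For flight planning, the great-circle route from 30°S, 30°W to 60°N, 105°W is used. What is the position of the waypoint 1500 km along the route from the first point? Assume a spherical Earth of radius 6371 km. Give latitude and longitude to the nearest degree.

≈ 18°S, 37°W

From cos δ = sin φ₁ sin φ₂ + cos φ₁ cos φ₂ cos Δλ, the central angle is δ ≈ 1.898 rad (108.7°). The total great-circle distance is δ·R ≈ 1.898 × 6371 ≈ 12089 km, so the target fraction is f = 1500/12089 ≈ 0.124.
Interpolate at f ≈ 0.124 with slerp weights a = sin((1−f)δ)/sin δ ≈ 1.051, b = sin(fδ)/sin δ ≈ 0.246.
p = a·p₁ + b·p₂ ≈ (0.757, -0.574, -0.312); φ = arcsin(p_z) ≈ -18.21°, λ = atan2(p_y, p_x) ≈ -37.19°.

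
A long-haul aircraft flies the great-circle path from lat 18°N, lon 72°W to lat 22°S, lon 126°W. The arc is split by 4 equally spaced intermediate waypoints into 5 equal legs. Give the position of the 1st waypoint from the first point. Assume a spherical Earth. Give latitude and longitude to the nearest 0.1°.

The haversine formula gives a central angle δ ≈ 1.156 rad (66.3°) between the endpoints.
Interpolate at f = 1/5 with slerp weights a = sin((1−f)δ)/sin δ ≈ 0.873, b = sin(fδ)/sin δ ≈ 0.250.
p = a·p₁ + b·p₂ ≈ (0.120, -0.977, 0.176); φ = arcsin(p_z) ≈ 10.13°, λ = atan2(p_y, p_x) ≈ -83.00°.

≈ lat 10.1°N, lon 83.0°W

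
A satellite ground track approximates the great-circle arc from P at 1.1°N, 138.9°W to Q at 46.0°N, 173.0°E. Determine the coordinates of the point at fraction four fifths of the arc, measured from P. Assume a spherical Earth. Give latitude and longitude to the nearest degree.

Write both endpoints as unit vectors p₁, p₂ with components (cos φ cos λ, cos φ sin λ, sin φ).
The central angle between the endpoints is δ = arccos(p₁·p₂) ≈ 1.073 rad (61.5°).
Interpolate at f = 4/5 with slerp weights a = sin((1−f)δ)/sin δ ≈ 0.242, b = sin(fδ)/sin δ ≈ 0.861.
p = a·p₁ + b·p₂ ≈ (-0.776, -0.086, 0.624); φ = arcsin(p_z) ≈ 38.63°, λ = atan2(p_y, p_x) ≈ -173.65°.

≈ 39°N, 174°W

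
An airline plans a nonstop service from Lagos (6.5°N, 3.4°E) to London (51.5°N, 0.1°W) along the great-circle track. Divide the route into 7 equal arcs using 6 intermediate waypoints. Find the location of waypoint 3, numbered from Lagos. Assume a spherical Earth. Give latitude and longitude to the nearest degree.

The haversine formula gives a central angle δ ≈ 0.787 rad (45.1°) between the endpoints.
Interpolate at f = 3/7 with slerp weights a = sin((1−f)δ)/sin δ ≈ 0.614, b = sin(fδ)/sin δ ≈ 0.467.
p = a·p₁ + b·p₂ ≈ (0.900, 0.036, 0.435); φ = arcsin(p_z) ≈ 25.80°, λ = atan2(p_y, p_x) ≈ 2.27°.

≈ 26°N, 2°E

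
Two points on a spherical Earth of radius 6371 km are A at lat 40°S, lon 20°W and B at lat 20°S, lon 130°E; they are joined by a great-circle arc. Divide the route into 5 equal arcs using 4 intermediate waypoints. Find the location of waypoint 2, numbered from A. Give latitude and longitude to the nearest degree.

≈ lat 67°S, lon 49°E

From cos δ = sin φ₁ sin φ₂ + cos φ₁ cos φ₂ cos Δλ, the central angle is δ ≈ 1.986 rad (113.8°).
Interpolate at f = 2/5 with slerp weights a = sin((1−f)δ)/sin δ ≈ 1.015, b = sin(fδ)/sin δ ≈ 0.780.
p = a·p₁ + b·p₂ ≈ (0.260, 0.295, -0.919); φ = arcsin(p_z) ≈ -66.83°, λ = atan2(p_y, p_x) ≈ 48.65°.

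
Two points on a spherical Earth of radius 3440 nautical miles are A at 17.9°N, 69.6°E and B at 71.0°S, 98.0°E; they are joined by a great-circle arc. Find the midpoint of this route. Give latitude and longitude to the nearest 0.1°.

≈ 27.1°S, 76.7°E

From cos δ = sin φ₁ sin φ₂ + cos φ₁ cos φ₂ cos Δλ, the central angle is δ ≈ 1.589 rad (91.0°).
Interpolate at f = 1/2 with slerp weights a = sin((1−f)δ)/sin δ ≈ 0.714, b = sin(fδ)/sin δ ≈ 0.714.
p = a·p₁ + b·p₂ ≈ (0.204, 0.867, -0.455); φ = arcsin(p_z) ≈ -27.09°, λ = atan2(p_y, p_x) ≈ 76.73°.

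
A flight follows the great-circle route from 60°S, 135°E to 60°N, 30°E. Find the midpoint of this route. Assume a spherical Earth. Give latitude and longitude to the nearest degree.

From cos δ = sin φ₁ sin φ₂ + cos φ₁ cos φ₂ cos Δλ, the central angle is δ ≈ 2.523 rad (144.6°).
Interpolate at f = 1/2 with slerp weights a = sin((1−f)δ)/sin δ ≈ 1.643, b = sin(fδ)/sin δ ≈ 1.643.
p = a·p₁ + b·p₂ ≈ (0.131, 0.991, 0.000); φ = arcsin(p_z) ≈ 0.00°, λ = atan2(p_y, p_x) ≈ 82.50°.

≈ 0°N, 82°E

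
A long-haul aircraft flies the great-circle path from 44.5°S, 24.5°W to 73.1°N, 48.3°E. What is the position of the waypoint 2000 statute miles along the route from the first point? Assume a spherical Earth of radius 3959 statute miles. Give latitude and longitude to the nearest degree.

Convert each endpoint to a unit vector on the sphere (x = cos φ cos λ, y = cos φ sin λ, z = sin φ).
The central angle between the endpoints is δ = arccos(p₁·p₂) ≈ 2.226 rad (127.5°). The total great-circle distance is δ·R ≈ 2.226 × 3959 ≈ 8813 mi, so the target fraction is f = 2000/8813 ≈ 0.227.
Interpolate at f ≈ 0.227 with slerp weights a = sin((1−f)δ)/sin δ ≈ 1.247, b = sin(fδ)/sin δ ≈ 0.610.
p = a·p₁ + b·p₂ ≈ (0.927, -0.236, -0.290); φ = arcsin(p_z) ≈ -16.86°, λ = atan2(p_y, p_x) ≈ -14.30°.

≈ 17°S, 14°W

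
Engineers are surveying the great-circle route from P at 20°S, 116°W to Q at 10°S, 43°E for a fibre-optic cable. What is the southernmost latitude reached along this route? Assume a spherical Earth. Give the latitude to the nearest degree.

≈ 56°S

The great circle lies in the plane with unit normal n̂ = (p₁ × p₂)/|p₁ × p₂|.
Here n̂_z ≈ +0.558; the vertex latitude is φ_max = arccos|n̂_z| ≈ 56.1°.
Check via Clairaut: cos φ_max = |cos φ₁| · sin C = cos(20.0°)·sin(143.5°) ≈ 0.558, again giving ≈ 56.1°.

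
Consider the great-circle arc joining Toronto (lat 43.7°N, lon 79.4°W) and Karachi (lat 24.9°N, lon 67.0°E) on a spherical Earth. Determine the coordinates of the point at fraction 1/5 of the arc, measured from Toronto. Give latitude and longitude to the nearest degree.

From cos δ = sin φ₁ sin φ₂ + cos φ₁ cos φ₂ cos Δλ, the central angle is δ ≈ 1.829 rad (104.8°).
Interpolate at f = 1/5 with slerp weights a = sin((1−f)δ)/sin δ ≈ 1.028, b = sin(fδ)/sin δ ≈ 0.370.
p = a·p₁ + b·p₂ ≈ (0.268, -0.422, 0.866); φ = arcsin(p_z) ≈ 60.02°, λ = atan2(p_y, p_x) ≈ -57.59°.

≈ lat 60°N, lon 58°W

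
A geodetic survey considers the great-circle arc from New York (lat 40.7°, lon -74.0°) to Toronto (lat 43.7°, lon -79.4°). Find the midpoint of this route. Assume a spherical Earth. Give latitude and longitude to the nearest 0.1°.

≈ lat 42.2°, lon -76.6°

From cos δ = sin φ₁ sin φ₂ + cos φ₁ cos φ₂ cos Δλ, the central angle is δ ≈ 0.087 rad (5.0°).
Interpolate at f = 1/2 with slerp weights a = sin((1−f)δ)/sin δ ≈ 0.500, b = sin(fδ)/sin δ ≈ 0.500.
p = a·p₁ + b·p₂ ≈ (0.171, -0.720, 0.672); φ = arcsin(p_z) ≈ 42.23°, λ = atan2(p_y, p_x) ≈ -76.64°.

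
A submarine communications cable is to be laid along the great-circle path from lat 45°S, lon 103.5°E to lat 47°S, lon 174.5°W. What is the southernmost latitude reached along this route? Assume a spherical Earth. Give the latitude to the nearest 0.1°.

≈ 54.0°S

The great circle lies in the plane with unit normal n̂ = (p₁ × p₂)/|p₁ × p₂|.
Here n̂_z ≈ +0.588; the vertex latitude is φ_max = arccos|n̂_z| ≈ 54.0°.
Check via Clairaut: cos φ_max = |cos φ₁| · sin C = cos(45.0°)·sin(123.7°) ≈ 0.588, again giving ≈ 54.0°.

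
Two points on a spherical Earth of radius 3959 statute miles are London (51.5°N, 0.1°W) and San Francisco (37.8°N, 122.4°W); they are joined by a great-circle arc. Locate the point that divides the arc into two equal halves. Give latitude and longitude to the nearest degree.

Convert each endpoint to a unit vector on the sphere (x = cos φ cos λ, y = cos φ sin λ, z = sin φ).
The central angle between the endpoints is δ = arccos(p₁·p₂) ≈ 1.352 rad (77.5°).
Interpolate at f = 1/2 with slerp weights a = sin((1−f)δ)/sin δ ≈ 0.641, b = sin(fδ)/sin δ ≈ 0.641.
p = a·p₁ + b·p₂ ≈ (0.128, -0.428, 0.895); φ = arcsin(p_z) ≈ 63.45°, λ = atan2(p_y, p_x) ≈ -73.41°.

≈ (63°N, 73°W)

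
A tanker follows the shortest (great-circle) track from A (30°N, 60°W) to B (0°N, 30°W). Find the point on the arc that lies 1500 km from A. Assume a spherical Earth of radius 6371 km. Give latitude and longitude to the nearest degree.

Write both endpoints as unit vectors p₁, p₂ with components (cos φ cos λ, cos φ sin λ, sin φ).
The central angle between the endpoints is δ = arccos(p₁·p₂) ≈ 0.723 rad (41.4°). The total great-circle distance is δ·R ≈ 0.723 × 6371 ≈ 4605 km, so the target fraction is f = 1500/4605 ≈ 0.326.
Interpolate at f ≈ 0.326 with slerp weights a = sin((1−f)δ)/sin δ ≈ 0.708, b = sin(fδ)/sin δ ≈ 0.353.
p = a·p₁ + b·p₂ ≈ (0.612, -0.707, 0.354); φ = arcsin(p_z) ≈ 20.73°, λ = atan2(p_y, p_x) ≈ -49.13°.

≈ (21°N, 49°W)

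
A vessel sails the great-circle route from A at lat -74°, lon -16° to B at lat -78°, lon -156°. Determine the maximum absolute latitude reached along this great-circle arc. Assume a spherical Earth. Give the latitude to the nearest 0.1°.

The great circle lies in the plane with unit normal n̂ = (p₁ × p₂)/|p₁ × p₂|.
Here n̂_z ≈ -0.083; the vertex latitude is φ_max = arccos|n̂_z| ≈ 85.2°.
Check via Clairaut: cos φ_max = |cos φ₁| · sin C = cos(74.0°)·sin(162.5°) ≈ 0.083, again giving ≈ 85.2°.

≈ -85.2°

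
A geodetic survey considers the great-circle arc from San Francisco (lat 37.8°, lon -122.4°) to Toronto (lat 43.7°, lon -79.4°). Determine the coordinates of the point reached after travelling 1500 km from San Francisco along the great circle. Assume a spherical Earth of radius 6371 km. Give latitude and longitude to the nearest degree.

Convert each endpoint to a unit vector on the sphere (x = cos φ cos λ, y = cos φ sin λ, z = sin φ).
The central angle between the endpoints is δ = arccos(p₁·p₂) ≈ 0.571 rad (32.7°). The total great-circle distance is δ·R ≈ 0.571 × 6371 ≈ 3639 km, so the target fraction is f = 1500/3639 ≈ 0.412.
Interpolate at f ≈ 0.412 with slerp weights a = sin((1−f)δ)/sin δ ≈ 0.609, b = sin(fδ)/sin δ ≈ 0.431.
p = a·p₁ + b·p₂ ≈ (-0.201, -0.713, 0.672); φ = arcsin(p_z) ≈ 42.19°, λ = atan2(p_y, p_x) ≈ -105.71°.

≈ lat 42°, lon -106°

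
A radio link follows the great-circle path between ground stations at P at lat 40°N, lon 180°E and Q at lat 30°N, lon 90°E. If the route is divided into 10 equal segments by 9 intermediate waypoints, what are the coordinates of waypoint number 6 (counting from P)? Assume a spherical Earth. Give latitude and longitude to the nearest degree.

≈ lat 43°N, lon 122°E

From cos δ = sin φ₁ sin φ₂ + cos φ₁ cos φ₂ cos Δλ, the central angle is δ ≈ 1.244 rad (71.3°).
Interpolate at f = 6/10 with slerp weights a = sin((1−f)δ)/sin δ ≈ 0.504, b = sin(fδ)/sin δ ≈ 0.717.
p = a·p₁ + b·p₂ ≈ (-0.386, 0.621, 0.682); φ = arcsin(p_z) ≈ 43.03°, λ = atan2(p_y, p_x) ≈ 121.87°.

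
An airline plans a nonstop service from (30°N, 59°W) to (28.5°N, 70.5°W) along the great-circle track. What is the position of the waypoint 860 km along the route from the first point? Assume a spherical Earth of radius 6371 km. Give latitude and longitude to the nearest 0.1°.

≈ (28.9°N, 67.8°W)

Write both endpoints as unit vectors p₁, p₂ with components (cos φ cos λ, cos φ sin λ, sin φ).
The central angle between the endpoints is δ = arccos(p₁·p₂) ≈ 0.177 rad (10.1°). The total great-circle distance is δ·R ≈ 0.177 × 6371 ≈ 1128 km, so the target fraction is f = 860/1128 ≈ 0.763.
Interpolate at f ≈ 0.763 with slerp weights a = sin((1−f)δ)/sin δ ≈ 0.238, b = sin(fδ)/sin δ ≈ 0.764.
p = a·p₁ + b·p₂ ≈ (0.331, -0.810, 0.484); φ = arcsin(p_z) ≈ 28.94°, λ = atan2(p_y, p_x) ≈ -67.80°.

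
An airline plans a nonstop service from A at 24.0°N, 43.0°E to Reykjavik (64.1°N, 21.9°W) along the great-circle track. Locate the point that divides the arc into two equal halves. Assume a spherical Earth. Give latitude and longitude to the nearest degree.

≈ 48°N, 23°E

From cos δ = sin φ₁ sin φ₂ + cos φ₁ cos φ₂ cos Δλ, the central angle is δ ≈ 1.006 rad (57.6°).
Interpolate at f = 1/2 with slerp weights a = sin((1−f)δ)/sin δ ≈ 0.571, b = sin(fδ)/sin δ ≈ 0.571.
p = a·p₁ + b·p₂ ≈ (0.613, 0.263, 0.746); φ = arcsin(p_z) ≈ 48.20°, λ = atan2(p_y, p_x) ≈ 23.20°.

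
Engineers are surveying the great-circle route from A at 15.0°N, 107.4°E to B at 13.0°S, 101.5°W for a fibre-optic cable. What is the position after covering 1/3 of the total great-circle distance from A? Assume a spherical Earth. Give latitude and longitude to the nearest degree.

Write both endpoints as unit vectors p₁, p₂ with components (cos φ cos λ, cos φ sin λ, sin φ).
The central angle between the endpoints is δ = arccos(p₁·p₂) ≈ 2.651 rad (151.9°).
Interpolate at f = 1/3 with slerp weights a = sin((1−f)δ)/sin δ ≈ 2.083, b = sin(fδ)/sin δ ≈ 1.642.
p = a·p₁ + b·p₂ ≈ (-0.920, 0.352, 0.170); φ = arcsin(p_z) ≈ 9.77°, λ = atan2(p_y, p_x) ≈ 159.07°.

≈ 10°N, 159°E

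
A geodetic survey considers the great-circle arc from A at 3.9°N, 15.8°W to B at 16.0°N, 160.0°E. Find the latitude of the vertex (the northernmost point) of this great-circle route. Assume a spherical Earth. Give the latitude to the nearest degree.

≈ 78°N

The great circle lies in the plane with unit normal n̂ = (p₁ × p₂)/|p₁ × p₂|.
Here n̂_z ≈ +0.202; the vertex latitude is φ_max = arccos|n̂_z| ≈ 78.3°.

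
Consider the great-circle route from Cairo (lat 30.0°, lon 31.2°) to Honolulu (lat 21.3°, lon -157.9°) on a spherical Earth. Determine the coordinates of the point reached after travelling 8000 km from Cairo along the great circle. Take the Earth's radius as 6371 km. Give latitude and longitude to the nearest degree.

Write both endpoints as unit vectors p₁, p₂ with components (cos φ cos λ, cos φ sin λ, sin φ).
The central angle between the endpoints is δ = arccos(p₁·p₂) ≈ 2.233 rad (128.0°). The total great-circle distance is δ·R ≈ 2.233 × 6371 ≈ 14228 km, so the target fraction is f = 8000/14228 ≈ 0.562.
Interpolate at f ≈ 0.562 with slerp weights a = sin((1−f)δ)/sin δ ≈ 1.052, b = sin(fδ)/sin δ ≈ 1.206.
p = a·p₁ + b·p₂ ≈ (-0.262, 0.049, 0.964); φ = arcsin(p_z) ≈ 74.54°, λ = atan2(p_y, p_x) ≈ 169.38°.

≈ lat 75°, lon 169°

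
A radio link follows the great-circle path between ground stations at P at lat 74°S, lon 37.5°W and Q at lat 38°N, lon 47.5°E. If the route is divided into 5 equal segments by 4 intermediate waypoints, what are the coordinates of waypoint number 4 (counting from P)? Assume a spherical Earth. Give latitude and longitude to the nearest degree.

≈ lat 14°N, lon 39°E

Write both endpoints as unit vectors p₁, p₂ with components (cos φ cos λ, cos φ sin λ, sin φ).
The central angle between the endpoints is δ = arccos(p₁·p₂) ≈ 2.181 rad (125.0°).
Interpolate at f = 4/5 with slerp weights a = sin((1−f)δ)/sin δ ≈ 0.515, b = sin(fδ)/sin δ ≈ 1.202.
p = a·p₁ + b·p₂ ≈ (0.752, 0.612, 0.244); φ = arcsin(p_z) ≈ 14.14°, λ = atan2(p_y, p_x) ≈ 39.11°.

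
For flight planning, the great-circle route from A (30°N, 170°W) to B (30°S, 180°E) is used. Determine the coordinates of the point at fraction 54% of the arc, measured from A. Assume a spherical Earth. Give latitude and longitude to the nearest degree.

≈ (2°S, 175°W)

Write both endpoints as unit vectors p₁, p₂ with components (cos φ cos λ, cos φ sin λ, sin φ).
The central angle between the endpoints is δ = arccos(p₁·p₂) ≈ 1.060 rad (60.8°).
Interpolate at f = 0.54 with slerp weights a = sin((1−f)δ)/sin δ ≈ 0.537, b = sin(fδ)/sin δ ≈ 0.621.
p = a·p₁ + b·p₂ ≈ (-0.996, -0.081, -0.042); φ = arcsin(p_z) ≈ -2.40°, λ = atan2(p_y, p_x) ≈ -175.36°.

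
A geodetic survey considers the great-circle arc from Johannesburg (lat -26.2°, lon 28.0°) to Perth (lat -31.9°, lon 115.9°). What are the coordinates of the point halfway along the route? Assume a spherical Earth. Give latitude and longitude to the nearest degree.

Convert each endpoint to a unit vector on the sphere (x = cos φ cos λ, y = cos φ sin λ, z = sin φ).
The central angle between the endpoints is δ = arccos(p₁·p₂) ≈ 1.307 rad (74.9°).
Interpolate at f = 1/2 with slerp weights a = sin((1−f)δ)/sin δ ≈ 0.630, b = sin(fδ)/sin δ ≈ 0.630.
p = a·p₁ + b·p₂ ≈ (0.265, 0.746, -0.611); φ = arcsin(p_z) ≈ -37.64°, λ = atan2(p_y, p_x) ≈ 70.42°.

≈ lat -38°, lon 70°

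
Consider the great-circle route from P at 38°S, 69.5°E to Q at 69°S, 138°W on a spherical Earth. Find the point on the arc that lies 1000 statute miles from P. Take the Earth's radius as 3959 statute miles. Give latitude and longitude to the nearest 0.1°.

The haversine formula gives a central angle δ ≈ 1.241 rad (71.1°) between the endpoints. The total great-circle distance is δ·R ≈ 1.241 × 3959 ≈ 4911 mi, so the target fraction is f = 1000/4911 ≈ 0.204.
Interpolate at f ≈ 0.204 with slerp weights a = sin((1−f)δ)/sin δ ≈ 0.883, b = sin(fδ)/sin δ ≈ 0.264.
p = a·p₁ + b·p₂ ≈ (0.173, 0.588, -0.790); φ = arcsin(p_z) ≈ -52.19°, λ = atan2(p_y, p_x) ≈ 73.59°.

≈ 52.2°S, 73.6°E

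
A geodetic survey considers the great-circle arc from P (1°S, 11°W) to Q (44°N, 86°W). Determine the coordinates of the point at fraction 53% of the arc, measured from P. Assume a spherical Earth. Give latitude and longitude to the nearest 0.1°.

≈ (27.7°N, 43.5°W)

The haversine formula gives a central angle δ ≈ 1.396 rad (80.0°) between the endpoints.
Interpolate at f = 0.53 with slerp weights a = sin((1−f)δ)/sin δ ≈ 0.619, b = sin(fδ)/sin δ ≈ 0.685.
p = a·p₁ + b·p₂ ≈ (0.642, -0.609, 0.465); φ = arcsin(p_z) ≈ 27.69°, λ = atan2(p_y, p_x) ≈ -43.49°.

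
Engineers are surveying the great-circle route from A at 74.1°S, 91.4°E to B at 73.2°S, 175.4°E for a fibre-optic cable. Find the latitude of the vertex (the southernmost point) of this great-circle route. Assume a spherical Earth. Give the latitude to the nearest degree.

≈ 78°S

The great circle lies in the plane with unit normal n̂ = (p₁ × p₂)/|p₁ × p₂|.
Here n̂_z ≈ +0.213; the vertex latitude is φ_max = arccos|n̂_z| ≈ 77.7°.
Check via Clairaut: cos φ_max = |cos φ₁| · sin C = cos(74.1°)·sin(129.1°) ≈ 0.213, again giving ≈ 77.7°.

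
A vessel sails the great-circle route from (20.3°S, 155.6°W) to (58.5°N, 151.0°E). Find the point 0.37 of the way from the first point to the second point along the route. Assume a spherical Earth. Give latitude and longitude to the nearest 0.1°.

≈ (10.3°N, 169.2°W)

The haversine formula gives a central angle δ ≈ 1.574 rad (90.2°) between the endpoints.
Interpolate at f = 0.37 with slerp weights a = sin((1−f)δ)/sin δ ≈ 0.837, b = sin(fδ)/sin δ ≈ 0.550.
p = a·p₁ + b·p₂ ≈ (-0.966, -0.185, 0.179); φ = arcsin(p_z) ≈ 10.29°, λ = atan2(p_y, p_x) ≈ -169.16°.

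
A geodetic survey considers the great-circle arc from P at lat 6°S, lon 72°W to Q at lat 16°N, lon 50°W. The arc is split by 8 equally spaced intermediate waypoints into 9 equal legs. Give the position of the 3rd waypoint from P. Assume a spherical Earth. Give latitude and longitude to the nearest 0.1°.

Write both endpoints as unit vectors p₁, p₂ with components (cos φ cos λ, cos φ sin λ, sin φ).
The central angle between the endpoints is δ = arccos(p₁·p₂) ≈ 0.540 rad (31.0°).
Interpolate at f = 3/9 with slerp weights a = sin((1−f)δ)/sin δ ≈ 0.685, b = sin(fδ)/sin δ ≈ 0.348.
p = a·p₁ + b·p₂ ≈ (0.426, -0.905, 0.024); φ = arcsin(p_z) ≈ 1.40°, λ = atan2(p_y, p_x) ≈ -64.79°.

≈ lat 1.4°N, lon 64.8°W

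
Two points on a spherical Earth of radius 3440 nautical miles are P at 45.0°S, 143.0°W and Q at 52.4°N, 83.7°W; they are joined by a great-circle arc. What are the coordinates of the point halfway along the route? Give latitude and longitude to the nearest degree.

Write both endpoints as unit vectors p₁, p₂ with components (cos φ cos λ, cos φ sin λ, sin φ).
The central angle between the endpoints is δ = arccos(p₁·p₂) ≈ 1.918 rad (109.9°).
Interpolate at f = 1/2 with slerp weights a = sin((1−f)δ)/sin δ ≈ 0.870, b = sin(fδ)/sin δ ≈ 0.870.
p = a·p₁ + b·p₂ ≈ (-0.433, -0.898, 0.074); φ = arcsin(p_z) ≈ 4.25°, λ = atan2(p_y, p_x) ≈ -115.75°.

≈ 4°N, 116°W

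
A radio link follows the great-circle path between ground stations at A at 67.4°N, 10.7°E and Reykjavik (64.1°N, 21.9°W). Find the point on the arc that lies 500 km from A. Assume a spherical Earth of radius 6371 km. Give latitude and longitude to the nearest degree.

From cos δ = sin φ₁ sin φ₂ + cos φ₁ cos φ₂ cos Δλ, the central angle is δ ≈ 0.238 rad (13.6°). The total great-circle distance is δ·R ≈ 0.238 × 6371 ≈ 1514 km, so the target fraction is f = 500/1514 ≈ 0.330.
Interpolate at f ≈ 0.330 with slerp weights a = sin((1−f)δ)/sin δ ≈ 0.673, b = sin(fδ)/sin δ ≈ 0.333.
p = a·p₁ + b·p₂ ≈ (0.389, -0.006, 0.921); φ = arcsin(p_z) ≈ 67.09°, λ = atan2(p_y, p_x) ≈ -0.92°.

≈ 67°N, 1°W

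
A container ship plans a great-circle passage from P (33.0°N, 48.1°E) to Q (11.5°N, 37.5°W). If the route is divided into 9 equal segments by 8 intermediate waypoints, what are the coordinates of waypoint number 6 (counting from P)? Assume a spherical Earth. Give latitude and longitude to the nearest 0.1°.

The haversine formula gives a central angle δ ≈ 1.398 rad (80.1°) between the endpoints.
Interpolate at f = 6/9 with slerp weights a = sin((1−f)δ)/sin δ ≈ 0.456, b = sin(fδ)/sin δ ≈ 0.815.
p = a·p₁ + b·p₂ ≈ (0.889, -0.201, 0.411); φ = arcsin(p_z) ≈ 24.26°, λ = atan2(p_y, p_x) ≈ -12.77°.

≈ (24.3°N, 12.8°W)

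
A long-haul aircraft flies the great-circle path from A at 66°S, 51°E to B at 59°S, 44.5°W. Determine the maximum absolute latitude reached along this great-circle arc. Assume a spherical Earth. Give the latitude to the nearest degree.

The great circle lies in the plane with unit normal n̂ = (p₁ × p₂)/|p₁ × p₂|.
Here n̂_z ≈ -0.323; the vertex latitude is φ_max = arccos|n̂_z| ≈ 71.2°.

≈ 71°S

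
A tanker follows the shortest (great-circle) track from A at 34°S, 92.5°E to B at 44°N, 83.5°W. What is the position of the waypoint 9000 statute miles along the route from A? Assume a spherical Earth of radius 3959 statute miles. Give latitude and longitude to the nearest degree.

Convert each endpoint to a unit vector on the sphere (x = cos φ cos λ, y = cos φ sin λ, z = sin φ).
The central angle between the endpoints is δ = arccos(p₁·p₂) ≈ 2.959 rad (169.5°). The total great-circle distance is δ·R ≈ 2.959 × 3959 ≈ 11714 mi, so the target fraction is f = 9000/11714 ≈ 0.768.
Interpolate at f ≈ 0.768 with slerp weights a = sin((1−f)δ)/sin δ ≈ 3.485, b = sin(fδ)/sin δ ≈ 4.201.
p = a·p₁ + b·p₂ ≈ (0.216, -0.116, 0.969); φ = arcsin(p_z) ≈ 75.80°, λ = atan2(p_y, p_x) ≈ -28.26°.

≈ 76°N, 28°W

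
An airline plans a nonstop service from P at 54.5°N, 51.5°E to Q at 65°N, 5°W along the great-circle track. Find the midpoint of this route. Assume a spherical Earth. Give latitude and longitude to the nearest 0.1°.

Convert each endpoint to a unit vector on the sphere (x = cos φ cos λ, y = cos φ sin λ, z = sin φ).
The central angle between the endpoints is δ = arccos(p₁·p₂) ≈ 0.509 rad (29.2°).
Interpolate at f = 1/2 with slerp weights a = sin((1−f)δ)/sin δ ≈ 0.517, b = sin(fδ)/sin δ ≈ 0.517.
p = a·p₁ + b·p₂ ≈ (0.404, 0.216, 0.889); φ = arcsin(p_z) ≈ 62.73°, λ = atan2(p_y, p_x) ≈ 28.09°.

≈ 62.7°N, 28.1°E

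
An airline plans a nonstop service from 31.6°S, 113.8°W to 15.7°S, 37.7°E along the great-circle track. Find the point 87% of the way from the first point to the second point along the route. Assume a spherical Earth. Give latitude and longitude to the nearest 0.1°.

From cos δ = sin φ₁ sin φ₂ + cos φ₁ cos φ₂ cos Δλ, the central angle is δ ≈ 2.188 rad (125.4°).
Interpolate at f = 0.87 with slerp weights a = sin((1−f)δ)/sin δ ≈ 0.344, b = sin(fδ)/sin δ ≈ 1.159.
p = a·p₁ + b·p₂ ≈ (0.765, 0.414, -0.494); φ = arcsin(p_z) ≈ -29.60°, λ = atan2(p_y, p_x) ≈ 28.44°.

≈ 29.6°S, 28.4°E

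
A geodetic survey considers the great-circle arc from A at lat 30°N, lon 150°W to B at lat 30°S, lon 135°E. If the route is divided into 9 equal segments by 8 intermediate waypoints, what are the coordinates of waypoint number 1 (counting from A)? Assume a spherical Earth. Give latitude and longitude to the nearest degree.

≈ lat 24°N, lon 159°W

The haversine formula gives a central angle δ ≈ 1.627 rad (93.2°) between the endpoints.
Interpolate at f = 1/9 with slerp weights a = sin((1−f)δ)/sin δ ≈ 0.994, b = sin(fδ)/sin δ ≈ 0.180.
p = a·p₁ + b·p₂ ≈ (-0.856, -0.320, 0.407); φ = arcsin(p_z) ≈ 24.01°, λ = atan2(p_y, p_x) ≈ -159.49°.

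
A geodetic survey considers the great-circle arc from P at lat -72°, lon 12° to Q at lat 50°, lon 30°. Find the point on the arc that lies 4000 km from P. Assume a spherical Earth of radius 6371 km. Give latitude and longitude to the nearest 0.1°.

≈ lat -36.4°, lon 21.9°

Convert each endpoint to a unit vector on the sphere (x = cos φ cos λ, y = cos φ sin λ, z = sin φ).
The central angle between the endpoints is δ = arccos(p₁·p₂) ≈ 2.141 rad (122.7°). The total great-circle distance is δ·R ≈ 2.141 × 6371 ≈ 13639 km, so the target fraction is f = 4000/13639 ≈ 0.293.
Interpolate at f ≈ 0.293 with slerp weights a = sin((1−f)δ)/sin δ ≈ 1.186, b = sin(fδ)/sin δ ≈ 0.698.
p = a·p₁ + b·p₂ ≈ (0.747, 0.300, -0.593); φ = arcsin(p_z) ≈ -36.39°, λ = atan2(p_y, p_x) ≈ 21.91°.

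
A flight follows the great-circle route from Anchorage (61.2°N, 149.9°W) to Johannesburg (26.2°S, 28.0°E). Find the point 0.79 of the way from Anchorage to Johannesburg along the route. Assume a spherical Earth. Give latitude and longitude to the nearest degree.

≈ 4°N, 27°E

Convert each endpoint to a unit vector on the sphere (x = cos φ cos λ, y = cos φ sin λ, z = sin φ).
The central angle between the endpoints is δ = arccos(p₁·p₂) ≈ 2.530 rad (145.0°).
Interpolate at f = 0.79 with slerp weights a = sin((1−f)δ)/sin δ ≈ 0.883, b = sin(fδ)/sin δ ≈ 1.585.
p = a·p₁ + b·p₂ ≈ (0.888, 0.454, 0.074); φ = arcsin(p_z) ≈ 4.23°, λ = atan2(p_y, p_x) ≈ 27.10°.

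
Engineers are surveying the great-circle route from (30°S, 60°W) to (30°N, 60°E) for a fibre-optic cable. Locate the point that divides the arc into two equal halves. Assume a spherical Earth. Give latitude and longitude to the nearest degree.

≈ (0°N, 0°E)

The haversine formula gives a central angle δ ≈ 2.246 rad (128.7°) between the endpoints.
Interpolate at f = 1/2 with slerp weights a = sin((1−f)δ)/sin δ ≈ 1.155, b = sin(fδ)/sin δ ≈ 1.155.
p = a·p₁ + b·p₂ ≈ (1.000, 0.000, 0.000); φ = arcsin(p_z) ≈ 0.00°, λ = atan2(p_y, p_x) ≈ 0.00°.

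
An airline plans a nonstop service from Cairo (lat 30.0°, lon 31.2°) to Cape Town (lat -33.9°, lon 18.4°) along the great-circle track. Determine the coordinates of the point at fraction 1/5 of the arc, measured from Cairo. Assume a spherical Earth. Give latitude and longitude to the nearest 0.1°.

≈ lat 17.2°, lon 28.5°

Convert each endpoint to a unit vector on the sphere (x = cos φ cos λ, y = cos φ sin λ, z = sin φ).
The central angle between the endpoints is δ = arccos(p₁·p₂) ≈ 1.135 rad (65.0°).
Interpolate at f = 1/5 with slerp weights a = sin((1−f)δ)/sin δ ≈ 0.870, b = sin(fδ)/sin δ ≈ 0.248.
p = a·p₁ + b·p₂ ≈ (0.840, 0.455, 0.296); φ = arcsin(p_z) ≈ 17.24°, λ = atan2(p_y, p_x) ≈ 28.46°.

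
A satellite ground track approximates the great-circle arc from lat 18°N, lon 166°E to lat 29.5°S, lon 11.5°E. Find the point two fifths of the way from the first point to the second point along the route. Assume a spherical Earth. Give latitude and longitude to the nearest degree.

≈ lat 17°S, lon 114°E

The haversine formula gives a central angle δ ≈ 2.689 rad (154.1°) between the endpoints.
Interpolate at f = 2/5 with slerp weights a = sin((1−f)δ)/sin δ ≈ 2.284, b = sin(fδ)/sin δ ≈ 2.012.
p = a·p₁ + b·p₂ ≈ (-0.392, 0.875, -0.285); φ = arcsin(p_z) ≈ -16.54°, λ = atan2(p_y, p_x) ≈ 114.15°.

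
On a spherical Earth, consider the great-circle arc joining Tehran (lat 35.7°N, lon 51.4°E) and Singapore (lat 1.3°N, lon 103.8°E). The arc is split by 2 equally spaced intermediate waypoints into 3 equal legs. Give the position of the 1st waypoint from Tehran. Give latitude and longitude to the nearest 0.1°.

≈ lat 26.2°N, lon 71.7°E

Write both endpoints as unit vectors p₁, p₂ with components (cos φ cos λ, cos φ sin λ, sin φ).
The central angle between the endpoints is δ = arccos(p₁·p₂) ≈ 1.037 rad (59.4°).
Interpolate at f = 1/3 with slerp weights a = sin((1−f)δ)/sin δ ≈ 0.741, b = sin(fδ)/sin δ ≈ 0.394.
p = a·p₁ + b·p₂ ≈ (0.281, 0.852, 0.441); φ = arcsin(p_z) ≈ 26.18°, λ = atan2(p_y, p_x) ≈ 71.73°.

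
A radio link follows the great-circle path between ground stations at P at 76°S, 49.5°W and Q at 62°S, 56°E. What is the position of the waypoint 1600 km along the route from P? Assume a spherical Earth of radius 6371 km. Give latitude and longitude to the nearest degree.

Write both endpoints as unit vectors p₁, p₂ with components (cos φ cos λ, cos φ sin λ, sin φ).
The central angle between the endpoints is δ = arccos(p₁·p₂) ≈ 0.598 rad (34.3°). The total great-circle distance is δ·R ≈ 0.598 × 6371 ≈ 3811 km, so the target fraction is f = 1600/3811 ≈ 0.420.
Interpolate at f ≈ 0.420 with slerp weights a = sin((1−f)δ)/sin δ ≈ 0.604, b = sin(fδ)/sin δ ≈ 0.441.
p = a·p₁ + b·p₂ ≈ (0.211, 0.061, -0.976); φ = arcsin(p_z) ≈ -77.33°, λ = atan2(p_y, p_x) ≈ 16.06°.

≈ 77°S, 16°E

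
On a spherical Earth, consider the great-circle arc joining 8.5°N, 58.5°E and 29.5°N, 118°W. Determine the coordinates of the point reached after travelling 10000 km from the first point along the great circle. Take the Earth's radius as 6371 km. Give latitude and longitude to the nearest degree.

The haversine formula gives a central angle δ ≈ 2.476 rad (141.9°) between the endpoints. The total great-circle distance is δ·R ≈ 2.476 × 6371 ≈ 15773 km, so the target fraction is f = 10000/15773 ≈ 0.634.
Interpolate at f ≈ 0.634 with slerp weights a = sin((1−f)δ)/sin δ ≈ 1.274, b = sin(fδ)/sin δ ≈ 1.619.
p = a·p₁ + b·p₂ ≈ (-0.003, -0.170, 0.986); φ = arcsin(p_z) ≈ 80.24°, λ = atan2(p_y, p_x) ≈ -91.01°.

≈ 80°N, 91°W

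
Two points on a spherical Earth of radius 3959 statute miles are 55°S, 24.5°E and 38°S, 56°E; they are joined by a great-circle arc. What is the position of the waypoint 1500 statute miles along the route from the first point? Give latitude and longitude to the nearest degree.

The haversine formula gives a central angle δ ≈ 0.474 rad (27.2°) between the endpoints. The total great-circle distance is δ·R ≈ 0.474 × 3959 ≈ 1877 mi, so the target fraction is f = 1500/1877 ≈ 0.799.
Interpolate at f ≈ 0.799 with slerp weights a = sin((1−f)δ)/sin δ ≈ 0.208, b = sin(fδ)/sin δ ≈ 0.810.
p = a·p₁ + b·p₂ ≈ (0.466, 0.579, -0.669); φ = arcsin(p_z) ≈ -42.02°, λ = atan2(p_y, p_x) ≈ 51.18°.

≈ 42°S, 51°E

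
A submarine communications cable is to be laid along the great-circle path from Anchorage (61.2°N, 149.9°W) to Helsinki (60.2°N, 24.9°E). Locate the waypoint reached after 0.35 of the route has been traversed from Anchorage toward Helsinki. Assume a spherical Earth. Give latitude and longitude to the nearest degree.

≈ (82°N, 143°W)

Write both endpoints as unit vectors p₁, p₂ with components (cos φ cos λ, cos φ sin λ, sin φ).
The central angle between the endpoints is δ = arccos(p₁·p₂) ≈ 1.022 rad (58.5°).
Interpolate at f = 0.35 with slerp weights a = sin((1−f)δ)/sin δ ≈ 0.723, b = sin(fδ)/sin δ ≈ 0.410.
p = a·p₁ + b·p₂ ≈ (-0.116, -0.089, 0.989); φ = arcsin(p_z) ≈ 81.59°, λ = atan2(p_y, p_x) ≈ -142.64°.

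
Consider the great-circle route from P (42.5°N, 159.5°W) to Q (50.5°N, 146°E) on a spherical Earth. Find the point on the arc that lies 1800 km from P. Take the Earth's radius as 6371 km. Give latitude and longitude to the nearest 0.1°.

≈ (49.2°N, 179.2°E)

Convert each endpoint to a unit vector on the sphere (x = cos φ cos λ, y = cos φ sin λ, z = sin φ).
The central angle between the endpoints is δ = arccos(p₁·p₂) ≈ 0.654 rad (37.5°). The total great-circle distance is δ·R ≈ 0.654 × 6371 ≈ 4167 km, so the target fraction is f = 1800/4167 ≈ 0.432.
Interpolate at f ≈ 0.432 with slerp weights a = sin((1−f)δ)/sin δ ≈ 0.597, b = sin(fδ)/sin δ ≈ 0.458.
p = a·p₁ + b·p₂ ≈ (-0.654, 0.009, 0.757); φ = arcsin(p_z) ≈ 49.17°, λ = atan2(p_y, p_x) ≈ 179.22°.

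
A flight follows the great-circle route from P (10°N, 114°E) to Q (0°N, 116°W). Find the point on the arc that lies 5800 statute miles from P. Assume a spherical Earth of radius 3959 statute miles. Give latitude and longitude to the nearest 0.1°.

Write both endpoints as unit vectors p₁, p₂ with components (cos φ cos λ, cos φ sin λ, sin φ).
The central angle between the endpoints is δ = arccos(p₁·p₂) ≈ 2.256 rad (129.3°). The total great-circle distance is δ·R ≈ 2.256 × 3959 ≈ 8932 mi, so the target fraction is f = 5800/8932 ≈ 0.649.
Interpolate at f ≈ 0.649 with slerp weights a = sin((1−f)δ)/sin δ ≈ 0.919, b = sin(fδ)/sin δ ≈ 1.285.
p = a·p₁ + b·p₂ ≈ (-0.931, -0.328, 0.160); φ = arcsin(p_z) ≈ 9.18°, λ = atan2(p_y, p_x) ≈ -160.59°.

≈ (9.2°N, 160.6°W)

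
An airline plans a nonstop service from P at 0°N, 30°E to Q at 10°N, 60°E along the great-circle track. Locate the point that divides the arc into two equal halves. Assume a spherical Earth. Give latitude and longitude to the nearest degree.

The haversine formula gives a central angle δ ≈ 0.549 rad (31.5°) between the endpoints.
Interpolate at f = 1/2 with slerp weights a = sin((1−f)δ)/sin δ ≈ 0.519, b = sin(fδ)/sin δ ≈ 0.519.
p = a·p₁ + b·p₂ ≈ (0.706, 0.703, 0.090); φ = arcsin(p_z) ≈ 5.18°, λ = atan2(p_y, p_x) ≈ 44.88°.

≈ 5°N, 45°E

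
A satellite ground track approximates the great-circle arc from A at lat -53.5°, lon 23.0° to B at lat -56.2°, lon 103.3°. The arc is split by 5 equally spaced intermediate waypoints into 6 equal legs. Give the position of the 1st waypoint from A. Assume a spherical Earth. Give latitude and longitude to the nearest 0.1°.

≈ lat -57.5°, lon 33.8°

Write both endpoints as unit vectors p₁, p₂ with components (cos φ cos λ, cos φ sin λ, sin φ).
The central angle between the endpoints is δ = arccos(p₁·p₂) ≈ 0.762 rad (43.6°).
Interpolate at f = 1/6 with slerp weights a = sin((1−f)δ)/sin δ ≈ 0.859, b = sin(fδ)/sin δ ≈ 0.183.
p = a·p₁ + b·p₂ ≈ (0.447, 0.299, -0.843); φ = arcsin(p_z) ≈ -57.47°, λ = atan2(p_y, p_x) ≈ 33.78°.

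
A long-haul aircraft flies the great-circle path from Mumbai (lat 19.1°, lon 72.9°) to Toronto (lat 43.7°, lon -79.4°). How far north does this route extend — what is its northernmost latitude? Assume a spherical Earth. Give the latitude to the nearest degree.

The great circle lies in the plane with unit normal n̂ = (p₁ × p₂)/|p₁ × p₂|.
Here n̂_z ≈ -0.343; the vertex latitude is φ_max = arccos|n̂_z| ≈ 69.9°.
Check via Clairaut: cos φ_max = |cos φ₁| · sin C = cos(19.1°)·sin(21.3°) ≈ 0.343, again giving ≈ 69.9°.

≈ 70°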